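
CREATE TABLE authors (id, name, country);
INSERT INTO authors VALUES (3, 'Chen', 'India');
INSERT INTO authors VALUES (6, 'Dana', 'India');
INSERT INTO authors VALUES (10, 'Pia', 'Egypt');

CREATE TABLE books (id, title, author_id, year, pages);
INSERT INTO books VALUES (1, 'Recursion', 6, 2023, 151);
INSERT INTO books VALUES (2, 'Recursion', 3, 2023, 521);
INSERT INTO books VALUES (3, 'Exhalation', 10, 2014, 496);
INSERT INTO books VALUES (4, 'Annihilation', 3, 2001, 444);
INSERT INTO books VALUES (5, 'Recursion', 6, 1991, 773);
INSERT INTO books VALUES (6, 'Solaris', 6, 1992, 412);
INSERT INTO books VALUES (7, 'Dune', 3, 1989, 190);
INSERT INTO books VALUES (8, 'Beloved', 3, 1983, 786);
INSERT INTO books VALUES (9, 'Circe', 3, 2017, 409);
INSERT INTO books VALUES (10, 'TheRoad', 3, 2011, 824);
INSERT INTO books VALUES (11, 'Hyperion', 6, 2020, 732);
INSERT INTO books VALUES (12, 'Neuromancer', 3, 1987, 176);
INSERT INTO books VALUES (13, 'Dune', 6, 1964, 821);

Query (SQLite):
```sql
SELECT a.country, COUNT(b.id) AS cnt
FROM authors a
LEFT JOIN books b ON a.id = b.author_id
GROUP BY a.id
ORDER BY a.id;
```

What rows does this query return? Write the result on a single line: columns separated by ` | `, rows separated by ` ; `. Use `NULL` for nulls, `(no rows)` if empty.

LEFT JOIN keeps every authors row; unmatched ones get NULL for books columns.
Group by authors.id and compute COUNT(b.id). COUNT(col) of an all-NULL group is 0.
  3: ids {2, 4, 7, 8, 9, 10, 12} → COUNT(b.id)=7
  6: ids {1, 5, 6, 11, 13} → COUNT(b.id)=5
  10: ids {3} → COUNT(b.id)=1

India | 7 ; India | 5 ; Egypt | 1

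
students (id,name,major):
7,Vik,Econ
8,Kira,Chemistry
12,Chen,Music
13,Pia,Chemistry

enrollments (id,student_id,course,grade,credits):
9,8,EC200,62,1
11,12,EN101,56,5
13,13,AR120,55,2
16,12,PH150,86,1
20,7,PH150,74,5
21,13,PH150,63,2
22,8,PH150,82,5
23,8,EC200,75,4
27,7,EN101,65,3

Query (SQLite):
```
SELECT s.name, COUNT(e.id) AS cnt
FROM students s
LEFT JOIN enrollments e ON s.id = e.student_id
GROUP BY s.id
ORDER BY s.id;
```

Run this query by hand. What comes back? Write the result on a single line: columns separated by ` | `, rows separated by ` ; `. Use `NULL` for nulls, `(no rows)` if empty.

Vik | 2 ; Kira | 3 ; Chen | 2 ; Pia | 2

LEFT JOIN keeps every students row; unmatched ones get NULL for enrollments columns.
Group by students.id and compute COUNT(e.id). COUNT(col) of an all-NULL group is 0.
  7: ids {20, 27} → COUNT(e.id)=2
  8: ids {9, 22, 23} → COUNT(e.id)=3
  12: ids {11, 16} → COUNT(e.id)=2
  13: ids {13, 21} → COUNT(e.id)=2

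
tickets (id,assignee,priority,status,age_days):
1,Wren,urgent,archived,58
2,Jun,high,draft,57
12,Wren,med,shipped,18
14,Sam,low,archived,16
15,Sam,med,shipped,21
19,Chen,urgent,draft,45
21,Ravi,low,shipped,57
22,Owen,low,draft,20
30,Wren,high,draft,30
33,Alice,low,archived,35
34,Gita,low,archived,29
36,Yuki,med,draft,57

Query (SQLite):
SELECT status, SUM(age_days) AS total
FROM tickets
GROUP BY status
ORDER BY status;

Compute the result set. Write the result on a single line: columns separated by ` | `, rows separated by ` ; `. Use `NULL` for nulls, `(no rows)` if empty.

Partition tickets by status; compute SUM(age_days) within each group.
  archived: ids {1, 14, 33, 34} → SUM(age_days)=138
  draft: ids {2, 19, 22, 30, 36} → SUM(age_days)=209
  shipped: ids {12, 15, 21} → SUM(age_days)=96

archived | 138 ; draft | 209 ; shipped | 96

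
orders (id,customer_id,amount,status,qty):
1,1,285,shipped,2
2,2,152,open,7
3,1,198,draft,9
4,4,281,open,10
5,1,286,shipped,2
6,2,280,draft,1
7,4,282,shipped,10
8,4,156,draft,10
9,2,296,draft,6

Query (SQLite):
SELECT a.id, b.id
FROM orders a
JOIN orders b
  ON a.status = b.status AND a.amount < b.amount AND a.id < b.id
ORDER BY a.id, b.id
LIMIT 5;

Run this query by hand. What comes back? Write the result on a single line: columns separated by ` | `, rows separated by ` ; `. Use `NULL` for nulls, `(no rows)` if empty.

Pairs (a,b) with same status, a.amount < b.amount, a.id < b.id.
status groups: draft:{3,6,8,9} open:{2,4} shipped:{1,5,7}
Ordered by (a.id, b.id); first 5.

1 | 5 ; 2 | 4 ; 3 | 6 ; 3 | 9 ; 6 | 9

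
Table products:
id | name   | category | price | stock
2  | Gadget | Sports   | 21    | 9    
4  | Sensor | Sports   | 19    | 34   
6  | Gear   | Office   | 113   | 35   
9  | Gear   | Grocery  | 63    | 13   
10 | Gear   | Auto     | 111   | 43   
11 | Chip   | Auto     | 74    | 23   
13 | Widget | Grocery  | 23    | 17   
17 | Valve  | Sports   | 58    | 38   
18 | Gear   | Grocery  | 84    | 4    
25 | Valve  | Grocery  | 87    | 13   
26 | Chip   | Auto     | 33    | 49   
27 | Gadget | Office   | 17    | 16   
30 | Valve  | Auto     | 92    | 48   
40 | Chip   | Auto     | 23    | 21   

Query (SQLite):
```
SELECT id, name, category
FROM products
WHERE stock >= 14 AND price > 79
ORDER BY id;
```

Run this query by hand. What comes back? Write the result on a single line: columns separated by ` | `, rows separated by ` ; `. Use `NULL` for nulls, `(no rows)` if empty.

6 | Gear | Office ; 10 | Gear | Auto ; 30 | Valve | Auto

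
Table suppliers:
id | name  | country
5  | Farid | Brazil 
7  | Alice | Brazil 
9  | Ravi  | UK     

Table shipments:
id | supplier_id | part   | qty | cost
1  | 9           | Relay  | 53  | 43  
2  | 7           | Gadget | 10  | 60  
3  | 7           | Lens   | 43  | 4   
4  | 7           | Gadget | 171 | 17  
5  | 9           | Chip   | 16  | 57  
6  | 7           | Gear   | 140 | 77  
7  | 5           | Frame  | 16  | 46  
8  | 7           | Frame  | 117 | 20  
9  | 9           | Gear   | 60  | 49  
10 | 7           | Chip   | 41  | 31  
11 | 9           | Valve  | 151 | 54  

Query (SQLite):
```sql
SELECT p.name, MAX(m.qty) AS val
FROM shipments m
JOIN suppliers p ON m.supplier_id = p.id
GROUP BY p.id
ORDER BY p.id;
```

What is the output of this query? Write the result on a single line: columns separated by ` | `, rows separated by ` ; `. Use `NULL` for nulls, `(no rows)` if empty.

Join each shipments row to its suppliers via supplier_id.
Group joined rows by suppliers.id; compute MAX(m.qty) per group.
  5: ids {7} → MAX(m.qty)=16
  7: ids {2, 3, 4, 6, 8, 10} → MAX(m.qty)=171
  9: ids {1, 5, 9, 11} → MAX(m.qty)=151

Farid | 16 ; Alice | 171 ; Ravi | 151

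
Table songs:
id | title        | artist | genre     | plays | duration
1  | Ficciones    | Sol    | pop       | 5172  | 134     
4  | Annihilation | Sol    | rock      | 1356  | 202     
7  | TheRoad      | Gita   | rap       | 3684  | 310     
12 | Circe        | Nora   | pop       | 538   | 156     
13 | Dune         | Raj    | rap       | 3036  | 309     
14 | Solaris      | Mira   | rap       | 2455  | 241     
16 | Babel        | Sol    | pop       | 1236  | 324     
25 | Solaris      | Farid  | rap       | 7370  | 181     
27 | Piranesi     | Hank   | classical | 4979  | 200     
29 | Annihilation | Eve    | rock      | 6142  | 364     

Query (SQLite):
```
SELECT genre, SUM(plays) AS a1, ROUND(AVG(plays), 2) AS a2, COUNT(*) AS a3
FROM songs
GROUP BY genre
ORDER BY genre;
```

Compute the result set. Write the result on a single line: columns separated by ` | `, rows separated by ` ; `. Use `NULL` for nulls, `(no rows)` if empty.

Group songs by genre.
Per group compute: SUM(plays), ROUND(AVG(plays), 2), COUNT(*).
  classical: ids {27} → SUM(plays)=4979, ROUND(AVG(plays), 2)=4979, COUNT(*)=1
  pop: ids {1, 12, 16} → SUM(plays)=6946, ROUND(AVG(plays), 2)=2315.33, COUNT(*)=3
  rap: ids {7, 13, 14, 25} → SUM(plays)=16545, ROUND(AVG(plays), 2)=4136.25, COUNT(*)=4
  rock: ids {4, 29} → SUM(plays)=7498, ROUND(AVG(plays), 2)=3749, COUNT(*)=2

classical | 4979 | 4979 | 1 ; pop | 6946 | 2315.33 | 3 ; rap | 16545 | 4136.25 | 4 ; rock | 7498 | 3749 | 2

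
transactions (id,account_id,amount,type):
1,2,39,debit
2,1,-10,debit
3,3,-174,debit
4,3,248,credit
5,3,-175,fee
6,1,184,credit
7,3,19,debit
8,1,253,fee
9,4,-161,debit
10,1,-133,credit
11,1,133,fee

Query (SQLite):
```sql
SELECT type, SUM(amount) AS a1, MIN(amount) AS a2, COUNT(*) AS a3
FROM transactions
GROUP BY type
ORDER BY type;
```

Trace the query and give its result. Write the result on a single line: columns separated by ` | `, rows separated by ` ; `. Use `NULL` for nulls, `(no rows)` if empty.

Group transactions by type.
Per group compute: SUM(amount), MIN(amount), COUNT(*).
  credit: ids {4, 6, 10} → SUM(amount)=299, MIN(amount)=-133, COUNT(*)=3
  debit: ids {1, 2, 3, 7, 9} → SUM(amount)=-287, MIN(amount)=-174, COUNT(*)=5
  fee: ids {5, 8, 11} → SUM(amount)=211, MIN(amount)=-175, COUNT(*)=3

credit | 299 | -133 | 3 ; debit | -287 | -174 | 5 ; fee | 211 | -175 | 3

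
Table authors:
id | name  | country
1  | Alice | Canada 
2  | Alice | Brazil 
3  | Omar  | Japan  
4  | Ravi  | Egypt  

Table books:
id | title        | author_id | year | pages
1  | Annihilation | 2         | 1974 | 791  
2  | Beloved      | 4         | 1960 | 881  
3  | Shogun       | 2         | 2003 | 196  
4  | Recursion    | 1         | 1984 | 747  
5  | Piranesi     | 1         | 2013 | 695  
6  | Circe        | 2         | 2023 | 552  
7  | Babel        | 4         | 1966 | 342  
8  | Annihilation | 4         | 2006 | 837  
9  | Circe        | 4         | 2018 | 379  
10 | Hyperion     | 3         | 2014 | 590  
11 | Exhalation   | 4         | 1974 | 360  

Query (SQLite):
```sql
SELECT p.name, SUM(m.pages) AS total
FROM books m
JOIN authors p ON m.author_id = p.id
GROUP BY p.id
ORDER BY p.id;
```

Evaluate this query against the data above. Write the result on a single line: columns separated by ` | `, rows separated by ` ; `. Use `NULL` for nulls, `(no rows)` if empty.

Alice | 1442 ; Alice | 1539 ; Omar | 590 ; Ravi | 2799

Join each books row to its authors via author_id.
Group joined rows by authors.id; compute SUM(m.pages) per group.
  1: ids {4, 5} → SUM(m.pages)=1442
  2: ids {1, 3, 6} → SUM(m.pages)=1539
  3: ids {10} → SUM(m.pages)=590
  4: ids {2, 7, 8, 9, 11} → SUM(m.pages)=2799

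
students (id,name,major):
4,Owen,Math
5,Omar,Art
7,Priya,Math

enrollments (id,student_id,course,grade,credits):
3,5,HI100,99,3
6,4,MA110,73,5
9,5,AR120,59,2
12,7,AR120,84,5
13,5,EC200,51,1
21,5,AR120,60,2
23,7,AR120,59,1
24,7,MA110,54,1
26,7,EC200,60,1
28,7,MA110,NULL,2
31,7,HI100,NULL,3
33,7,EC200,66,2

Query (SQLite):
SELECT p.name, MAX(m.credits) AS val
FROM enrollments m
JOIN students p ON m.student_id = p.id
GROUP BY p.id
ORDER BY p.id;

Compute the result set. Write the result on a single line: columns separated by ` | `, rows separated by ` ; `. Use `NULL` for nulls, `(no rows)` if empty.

Owen | 5 ; Omar | 3 ; Priya | 5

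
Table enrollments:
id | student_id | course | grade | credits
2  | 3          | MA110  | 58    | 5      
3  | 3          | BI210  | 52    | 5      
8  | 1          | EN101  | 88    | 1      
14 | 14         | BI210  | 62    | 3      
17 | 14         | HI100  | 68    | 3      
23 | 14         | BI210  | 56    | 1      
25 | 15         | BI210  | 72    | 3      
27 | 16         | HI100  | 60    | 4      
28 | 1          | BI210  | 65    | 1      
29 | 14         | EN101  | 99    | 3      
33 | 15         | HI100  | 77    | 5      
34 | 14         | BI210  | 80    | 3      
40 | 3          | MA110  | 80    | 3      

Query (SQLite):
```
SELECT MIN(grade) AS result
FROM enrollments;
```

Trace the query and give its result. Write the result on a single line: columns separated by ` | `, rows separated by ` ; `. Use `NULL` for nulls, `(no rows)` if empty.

52

All grade values: [58, 52, 88, 62, 68, 56, 72, 60, 65, 99, 77, 80, 80].
MIN of non-NULL values = 52.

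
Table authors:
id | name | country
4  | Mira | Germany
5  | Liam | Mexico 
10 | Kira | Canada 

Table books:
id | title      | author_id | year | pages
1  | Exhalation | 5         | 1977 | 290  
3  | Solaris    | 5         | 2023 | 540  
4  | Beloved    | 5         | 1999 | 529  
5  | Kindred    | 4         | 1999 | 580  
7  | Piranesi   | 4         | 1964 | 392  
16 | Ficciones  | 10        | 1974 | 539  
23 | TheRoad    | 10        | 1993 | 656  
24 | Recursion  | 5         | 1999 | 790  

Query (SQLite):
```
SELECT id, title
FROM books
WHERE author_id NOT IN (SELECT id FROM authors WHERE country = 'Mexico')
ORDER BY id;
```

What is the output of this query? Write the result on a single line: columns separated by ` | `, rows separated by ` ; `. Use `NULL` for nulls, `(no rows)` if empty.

Inner query: authors.id where country = 'Mexico'.
Outer: keep books rows whose author_id is not in that set.
Inner query → {5}

5 | Kindred ; 7 | Piranesi ; 16 | Ficciones ; 23 | TheRoad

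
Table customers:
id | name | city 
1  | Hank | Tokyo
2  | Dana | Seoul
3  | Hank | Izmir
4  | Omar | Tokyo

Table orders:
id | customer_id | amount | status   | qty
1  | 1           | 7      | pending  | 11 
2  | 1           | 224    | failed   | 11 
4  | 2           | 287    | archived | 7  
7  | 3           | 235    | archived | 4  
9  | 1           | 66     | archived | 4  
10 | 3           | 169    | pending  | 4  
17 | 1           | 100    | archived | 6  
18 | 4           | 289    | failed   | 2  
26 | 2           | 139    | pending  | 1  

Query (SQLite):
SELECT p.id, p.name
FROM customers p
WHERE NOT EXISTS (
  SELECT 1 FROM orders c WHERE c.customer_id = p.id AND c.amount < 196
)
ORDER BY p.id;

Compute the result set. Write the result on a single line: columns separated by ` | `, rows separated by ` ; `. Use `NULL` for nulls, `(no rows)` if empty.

4 | Omar

For each customers row, check whether any orders with matching customer_id has amount < 196.
Keep rows where that is false.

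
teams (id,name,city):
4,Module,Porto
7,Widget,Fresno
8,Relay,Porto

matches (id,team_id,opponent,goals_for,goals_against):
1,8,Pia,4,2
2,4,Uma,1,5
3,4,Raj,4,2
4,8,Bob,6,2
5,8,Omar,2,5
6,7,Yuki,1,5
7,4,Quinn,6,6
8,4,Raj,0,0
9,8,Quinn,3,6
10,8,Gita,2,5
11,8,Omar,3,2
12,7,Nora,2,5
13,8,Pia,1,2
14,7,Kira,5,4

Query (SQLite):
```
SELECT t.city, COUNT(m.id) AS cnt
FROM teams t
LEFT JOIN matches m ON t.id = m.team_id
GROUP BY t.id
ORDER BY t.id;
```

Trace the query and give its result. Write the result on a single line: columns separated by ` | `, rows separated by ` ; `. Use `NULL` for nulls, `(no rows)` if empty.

Porto | 4 ; Fresno | 3 ; Porto | 7

LEFT JOIN keeps every teams row; unmatched ones get NULL for matches columns.
Group by teams.id and compute COUNT(m.id). COUNT(col) of an all-NULL group is 0.
  4: ids {2, 3, 7, 8} → COUNT(m.id)=4
  7: ids {6, 12, 14} → COUNT(m.id)=3
  8: ids {1, 4, 5, 9, 10, 11, 13} → COUNT(m.id)=7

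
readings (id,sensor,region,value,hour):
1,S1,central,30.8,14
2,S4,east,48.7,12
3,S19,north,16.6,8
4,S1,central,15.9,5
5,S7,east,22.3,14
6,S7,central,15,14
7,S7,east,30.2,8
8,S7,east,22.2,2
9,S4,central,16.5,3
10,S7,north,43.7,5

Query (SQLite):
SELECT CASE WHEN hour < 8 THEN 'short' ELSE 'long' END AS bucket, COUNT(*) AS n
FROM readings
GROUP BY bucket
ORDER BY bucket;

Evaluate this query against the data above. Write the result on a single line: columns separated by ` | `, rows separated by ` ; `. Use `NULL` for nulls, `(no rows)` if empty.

long | 6 ; short | 4

Bucket rows by hour < 8 → 'short' else 'long'; count each bucket.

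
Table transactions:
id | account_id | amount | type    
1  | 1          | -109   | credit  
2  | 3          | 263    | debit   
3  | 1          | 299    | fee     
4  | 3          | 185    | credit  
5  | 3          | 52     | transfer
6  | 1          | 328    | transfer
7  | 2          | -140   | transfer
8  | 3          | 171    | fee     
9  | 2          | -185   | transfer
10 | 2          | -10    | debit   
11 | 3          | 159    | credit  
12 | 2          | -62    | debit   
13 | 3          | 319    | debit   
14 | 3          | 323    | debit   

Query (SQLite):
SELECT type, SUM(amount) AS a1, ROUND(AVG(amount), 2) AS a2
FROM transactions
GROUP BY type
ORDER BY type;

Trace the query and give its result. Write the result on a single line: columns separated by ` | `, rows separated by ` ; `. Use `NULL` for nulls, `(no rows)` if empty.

credit | 235 | 78.33 ; debit | 833 | 166.6 ; fee | 470 | 235 ; transfer | 55 | 13.75

Group transactions by type.
Per group compute: SUM(amount), ROUND(AVG(amount), 2).
  credit: ids {1, 4, 11} → SUM(amount)=235, ROUND(AVG(amount), 2)=78.33
  debit: ids {2, 10, 12, 13, 14} → SUM(amount)=833, ROUND(AVG(amount), 2)=166.6
  fee: ids {3, 8} → SUM(amount)=470, ROUND(AVG(amount), 2)=235
  transfer: ids {5, 6, 7, 9} → SUM(amount)=55, ROUND(AVG(amount), 2)=13.75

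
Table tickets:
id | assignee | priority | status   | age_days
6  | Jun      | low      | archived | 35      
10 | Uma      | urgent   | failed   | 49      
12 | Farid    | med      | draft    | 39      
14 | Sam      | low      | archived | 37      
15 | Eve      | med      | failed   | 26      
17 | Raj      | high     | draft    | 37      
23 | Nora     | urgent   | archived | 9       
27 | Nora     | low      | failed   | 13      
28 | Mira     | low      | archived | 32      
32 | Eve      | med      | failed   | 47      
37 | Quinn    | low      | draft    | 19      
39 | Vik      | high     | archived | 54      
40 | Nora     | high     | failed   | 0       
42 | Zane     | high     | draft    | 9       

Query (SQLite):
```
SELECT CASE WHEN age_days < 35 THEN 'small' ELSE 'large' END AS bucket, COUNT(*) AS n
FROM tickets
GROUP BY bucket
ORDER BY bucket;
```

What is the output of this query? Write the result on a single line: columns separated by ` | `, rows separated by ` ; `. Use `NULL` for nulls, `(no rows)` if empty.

Bucket rows by age_days < 35 → 'small' else 'large'; count each bucket.

large | 7 ; small | 7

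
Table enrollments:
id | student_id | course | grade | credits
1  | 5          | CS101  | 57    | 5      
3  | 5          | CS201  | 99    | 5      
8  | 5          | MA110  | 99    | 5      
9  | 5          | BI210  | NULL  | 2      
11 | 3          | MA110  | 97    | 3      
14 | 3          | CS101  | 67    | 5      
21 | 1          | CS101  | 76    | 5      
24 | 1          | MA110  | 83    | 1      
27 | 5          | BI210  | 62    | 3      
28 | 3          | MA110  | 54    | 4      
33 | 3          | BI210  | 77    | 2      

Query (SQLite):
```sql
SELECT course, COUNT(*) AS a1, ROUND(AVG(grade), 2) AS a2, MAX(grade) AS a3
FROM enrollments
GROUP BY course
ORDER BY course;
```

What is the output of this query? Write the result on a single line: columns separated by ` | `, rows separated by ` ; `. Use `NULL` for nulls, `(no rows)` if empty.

BI210 | 3 | 69.5 | 77 ; CS101 | 3 | 66.67 | 76 ; CS201 | 1 | 99 | 99 ; MA110 | 4 | 83.25 | 99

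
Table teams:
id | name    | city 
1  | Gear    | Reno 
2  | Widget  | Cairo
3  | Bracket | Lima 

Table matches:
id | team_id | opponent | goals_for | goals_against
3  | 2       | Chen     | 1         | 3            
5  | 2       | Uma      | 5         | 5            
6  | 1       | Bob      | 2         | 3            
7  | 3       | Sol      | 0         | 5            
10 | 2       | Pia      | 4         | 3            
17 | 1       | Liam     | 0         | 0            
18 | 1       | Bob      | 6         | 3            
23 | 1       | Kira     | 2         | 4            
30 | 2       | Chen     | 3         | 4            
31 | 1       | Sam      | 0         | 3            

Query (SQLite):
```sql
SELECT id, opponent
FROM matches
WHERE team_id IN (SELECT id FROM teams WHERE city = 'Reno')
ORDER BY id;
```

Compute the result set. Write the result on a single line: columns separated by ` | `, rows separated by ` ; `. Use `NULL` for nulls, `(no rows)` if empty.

Inner query: teams.id where city = 'Reno'.
Outer: keep matches rows whose team_id is in that set.
Inner query → {1}

6 | Bob ; 17 | Liam ; 18 | Bob ; 23 | Kira ; 31 | Sam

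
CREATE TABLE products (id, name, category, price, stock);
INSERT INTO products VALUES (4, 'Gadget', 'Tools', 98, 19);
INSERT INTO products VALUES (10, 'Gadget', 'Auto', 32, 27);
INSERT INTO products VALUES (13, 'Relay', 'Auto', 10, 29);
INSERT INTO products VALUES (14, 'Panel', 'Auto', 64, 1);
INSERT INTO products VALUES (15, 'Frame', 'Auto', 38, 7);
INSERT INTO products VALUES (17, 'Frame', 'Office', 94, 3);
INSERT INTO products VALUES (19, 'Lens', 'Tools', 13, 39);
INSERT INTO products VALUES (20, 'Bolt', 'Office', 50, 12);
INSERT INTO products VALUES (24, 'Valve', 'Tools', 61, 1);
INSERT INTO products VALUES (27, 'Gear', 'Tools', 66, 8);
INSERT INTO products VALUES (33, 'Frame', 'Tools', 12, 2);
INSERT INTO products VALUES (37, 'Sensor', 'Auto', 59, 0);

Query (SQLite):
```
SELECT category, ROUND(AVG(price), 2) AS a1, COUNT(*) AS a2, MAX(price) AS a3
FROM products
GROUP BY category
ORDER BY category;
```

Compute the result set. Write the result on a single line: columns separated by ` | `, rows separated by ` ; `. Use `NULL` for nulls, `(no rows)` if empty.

Auto | 40.6 | 5 | 64 ; Office | 72 | 2 | 94 ; Tools | 50 | 5 | 98

Group products by category.
Per group compute: ROUND(AVG(price), 2), COUNT(*), MAX(price).
  Auto: ids {10, 13, 14, 15, 37} → ROUND(AVG(price), 2)=40.6, COUNT(*)=5, MAX(price)=64
  Office: ids {17, 20} → ROUND(AVG(price), 2)=72, COUNT(*)=2, MAX(price)=94
  Tools: ids {4, 19, 24, 27, 33} → ROUND(AVG(price), 2)=50, COUNT(*)=5, MAX(price)=98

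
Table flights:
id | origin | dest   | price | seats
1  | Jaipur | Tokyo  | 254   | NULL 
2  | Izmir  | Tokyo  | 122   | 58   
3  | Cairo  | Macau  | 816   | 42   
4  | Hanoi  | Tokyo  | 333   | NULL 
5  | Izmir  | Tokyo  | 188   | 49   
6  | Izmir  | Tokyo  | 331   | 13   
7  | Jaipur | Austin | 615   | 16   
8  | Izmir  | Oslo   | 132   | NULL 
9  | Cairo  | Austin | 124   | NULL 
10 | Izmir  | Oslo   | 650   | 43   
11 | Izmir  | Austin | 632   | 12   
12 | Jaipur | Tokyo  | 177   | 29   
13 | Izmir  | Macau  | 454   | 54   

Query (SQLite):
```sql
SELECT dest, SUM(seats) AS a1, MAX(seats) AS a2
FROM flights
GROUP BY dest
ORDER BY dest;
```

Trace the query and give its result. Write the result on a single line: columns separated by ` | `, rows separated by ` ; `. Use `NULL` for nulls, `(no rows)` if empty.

Group flights by dest.
Per group compute: SUM(seats), MAX(seats).
  Austin: ids {7, 9, 11} → SUM(seats)=28, MAX(seats)=16
  Macau: ids {3, 13} → SUM(seats)=96, MAX(seats)=54
  Oslo: ids {8, 10} → SUM(seats)=43, MAX(seats)=43
  Tokyo: ids {1, 2, 4, 5, 6, 12} → SUM(seats)=149, MAX(seats)=58

Austin | 28 | 16 ; Macau | 96 | 54 ; Oslo | 43 | 43 ; Tokyo | 149 | 58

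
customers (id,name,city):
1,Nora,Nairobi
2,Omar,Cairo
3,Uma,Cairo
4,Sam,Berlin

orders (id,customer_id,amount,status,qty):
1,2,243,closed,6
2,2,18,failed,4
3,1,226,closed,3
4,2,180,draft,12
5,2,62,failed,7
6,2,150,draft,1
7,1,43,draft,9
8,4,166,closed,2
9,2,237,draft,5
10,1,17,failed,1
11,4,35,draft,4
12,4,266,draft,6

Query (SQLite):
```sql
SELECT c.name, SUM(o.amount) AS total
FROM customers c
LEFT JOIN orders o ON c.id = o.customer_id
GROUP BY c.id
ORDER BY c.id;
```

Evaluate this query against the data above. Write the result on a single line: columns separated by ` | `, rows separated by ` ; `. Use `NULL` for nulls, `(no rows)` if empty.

LEFT JOIN keeps every customers row; unmatched ones get NULL for orders columns.
Group by customers.id and compute SUM(o.amount). SUM over an all-NULL group is NULL.
  1: ids {3, 7, 10} → SUM(o.amount)=286
  2: ids {1, 2, 4, 5, 6, 9} → SUM(o.amount)=890
  3: ids {—} → SUM(o.amount)=NULL
  4: ids {8, 11, 12} → SUM(o.amount)=467

Nora | 286 ; Omar | 890 ; Uma | NULL ; Sam | 467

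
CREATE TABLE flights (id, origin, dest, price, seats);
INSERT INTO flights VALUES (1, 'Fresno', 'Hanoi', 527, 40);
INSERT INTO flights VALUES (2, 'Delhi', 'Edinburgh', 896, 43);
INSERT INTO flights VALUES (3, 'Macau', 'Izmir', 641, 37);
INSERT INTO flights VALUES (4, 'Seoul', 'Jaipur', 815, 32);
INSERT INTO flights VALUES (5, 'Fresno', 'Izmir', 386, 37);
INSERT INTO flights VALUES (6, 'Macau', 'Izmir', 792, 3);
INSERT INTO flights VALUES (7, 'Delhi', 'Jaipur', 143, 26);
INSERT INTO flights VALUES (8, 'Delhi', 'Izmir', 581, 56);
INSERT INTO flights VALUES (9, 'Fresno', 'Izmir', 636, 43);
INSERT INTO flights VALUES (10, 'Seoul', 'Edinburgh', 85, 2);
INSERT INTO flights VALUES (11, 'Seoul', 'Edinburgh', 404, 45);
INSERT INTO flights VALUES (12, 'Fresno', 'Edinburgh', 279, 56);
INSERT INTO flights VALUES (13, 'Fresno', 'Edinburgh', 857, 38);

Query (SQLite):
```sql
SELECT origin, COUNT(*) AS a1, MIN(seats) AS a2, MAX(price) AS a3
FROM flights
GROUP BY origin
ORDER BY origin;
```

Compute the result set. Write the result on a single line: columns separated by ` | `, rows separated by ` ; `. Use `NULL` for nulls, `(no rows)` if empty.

Group flights by origin.
Per group compute: COUNT(*), MIN(seats), MAX(price).
  Delhi: ids {2, 7, 8} → COUNT(*)=3, MIN(seats)=26, MAX(price)=896
  Fresno: ids {1, 5, 9, 12, 13} → COUNT(*)=5, MIN(seats)=37, MAX(price)=857
  Macau: ids {3, 6} → COUNT(*)=2, MIN(seats)=3, MAX(price)=792
  Seoul: ids {4, 10, 11} → COUNT(*)=3, MIN(seats)=2, MAX(price)=815

Delhi | 3 | 26 | 896 ; Fresno | 5 | 37 | 857 ; Macau | 2 | 3 | 792 ; Seoul | 3 | 2 | 815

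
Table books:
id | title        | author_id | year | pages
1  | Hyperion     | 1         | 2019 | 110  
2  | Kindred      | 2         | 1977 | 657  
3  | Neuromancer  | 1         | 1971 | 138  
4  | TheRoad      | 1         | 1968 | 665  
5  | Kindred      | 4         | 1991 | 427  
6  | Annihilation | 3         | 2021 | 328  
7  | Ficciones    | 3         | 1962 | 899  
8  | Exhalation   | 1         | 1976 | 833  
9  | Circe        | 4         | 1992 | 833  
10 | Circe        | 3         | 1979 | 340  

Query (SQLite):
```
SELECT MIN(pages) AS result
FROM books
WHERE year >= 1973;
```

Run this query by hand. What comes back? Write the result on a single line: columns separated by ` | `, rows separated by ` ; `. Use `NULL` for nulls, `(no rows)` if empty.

110

Rows where year >= 1973 → pages values: [110, 657, 427, 328, 833, 833, 340].
MIN of non-NULL values = 110.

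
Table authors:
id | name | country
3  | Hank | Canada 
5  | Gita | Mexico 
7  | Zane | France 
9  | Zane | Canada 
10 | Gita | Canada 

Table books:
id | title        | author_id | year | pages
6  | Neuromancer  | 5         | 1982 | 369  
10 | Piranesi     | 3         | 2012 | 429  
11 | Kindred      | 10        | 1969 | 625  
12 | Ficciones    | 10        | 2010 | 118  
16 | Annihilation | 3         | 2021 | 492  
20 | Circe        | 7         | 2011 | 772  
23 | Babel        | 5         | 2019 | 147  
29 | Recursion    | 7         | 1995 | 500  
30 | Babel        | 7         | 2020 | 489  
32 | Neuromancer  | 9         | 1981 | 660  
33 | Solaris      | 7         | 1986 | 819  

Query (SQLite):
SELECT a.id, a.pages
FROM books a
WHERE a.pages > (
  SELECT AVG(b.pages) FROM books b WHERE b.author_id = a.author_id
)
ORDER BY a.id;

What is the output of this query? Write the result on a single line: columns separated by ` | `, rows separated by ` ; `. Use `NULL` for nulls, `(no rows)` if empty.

For each books row a, compute AVG(pages) over rows sharing a.author_id.
Keep row a if a.pages > that per-group AVG.
  author_id=3: AVG(pages) = 460.5
  author_id=5: AVG(pages) = 258.0
  author_id=7: AVG(pages) = 645.0
  author_id=9: AVG(pages) = 660.0
  author_id=10: AVG(pages) = 371.5

6 | 369 ; 11 | 625 ; 16 | 492 ; 20 | 772 ; 33 | 819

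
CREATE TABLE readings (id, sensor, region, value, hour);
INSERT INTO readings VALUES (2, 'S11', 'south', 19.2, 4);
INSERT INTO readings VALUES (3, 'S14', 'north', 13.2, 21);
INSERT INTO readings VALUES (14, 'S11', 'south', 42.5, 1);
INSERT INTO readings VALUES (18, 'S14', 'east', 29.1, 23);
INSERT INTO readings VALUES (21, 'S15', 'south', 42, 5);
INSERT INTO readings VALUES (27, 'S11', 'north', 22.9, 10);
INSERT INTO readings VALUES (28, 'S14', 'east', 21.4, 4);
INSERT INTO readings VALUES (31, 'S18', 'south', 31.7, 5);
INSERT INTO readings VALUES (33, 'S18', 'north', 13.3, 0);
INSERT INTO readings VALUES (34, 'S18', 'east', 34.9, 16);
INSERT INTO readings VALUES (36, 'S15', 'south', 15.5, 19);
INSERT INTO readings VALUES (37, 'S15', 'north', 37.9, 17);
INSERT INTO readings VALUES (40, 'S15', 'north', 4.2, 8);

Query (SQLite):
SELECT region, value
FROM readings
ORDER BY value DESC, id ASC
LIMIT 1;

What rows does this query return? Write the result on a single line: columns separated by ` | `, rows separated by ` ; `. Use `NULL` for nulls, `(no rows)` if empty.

Sort by value desc, tiebreak id asc: (42.5, id=14), (42, id=21), (37.9, id=37), (34.9, id=34) …. Take first 1.

south | 42.5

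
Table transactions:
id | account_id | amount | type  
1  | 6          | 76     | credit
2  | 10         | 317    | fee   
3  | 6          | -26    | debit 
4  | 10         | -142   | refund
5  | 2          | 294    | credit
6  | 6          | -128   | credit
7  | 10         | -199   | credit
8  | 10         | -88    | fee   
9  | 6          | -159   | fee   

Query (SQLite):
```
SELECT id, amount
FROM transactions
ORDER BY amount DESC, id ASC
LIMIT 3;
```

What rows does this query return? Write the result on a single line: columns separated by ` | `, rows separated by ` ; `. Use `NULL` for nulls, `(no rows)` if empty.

2 | 317 ; 5 | 294 ; 1 | 76

Sort by amount desc, tiebreak id asc: (317, id=2), (294, id=5), (76, id=1), (-26, id=3), (-88, id=8), (-128, id=6) …. Take first 3.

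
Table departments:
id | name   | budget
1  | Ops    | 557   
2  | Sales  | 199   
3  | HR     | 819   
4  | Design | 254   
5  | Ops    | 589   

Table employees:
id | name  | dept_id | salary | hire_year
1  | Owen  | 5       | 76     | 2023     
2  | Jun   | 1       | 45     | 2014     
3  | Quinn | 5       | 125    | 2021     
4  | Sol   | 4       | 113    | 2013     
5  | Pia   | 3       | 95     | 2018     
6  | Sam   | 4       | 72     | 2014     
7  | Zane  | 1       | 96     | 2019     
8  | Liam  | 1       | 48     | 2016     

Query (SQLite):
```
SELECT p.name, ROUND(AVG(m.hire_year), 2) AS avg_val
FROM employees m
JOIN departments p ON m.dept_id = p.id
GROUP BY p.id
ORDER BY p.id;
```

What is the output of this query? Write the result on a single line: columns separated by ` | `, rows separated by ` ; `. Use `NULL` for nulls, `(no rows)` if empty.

Ops | 2016.33 ; HR | 2018 ; Design | 2013.5 ; Ops | 2022

Join each employees row to its departments via dept_id.
Group joined rows by departments.id; compute ROUND(AVG(m.hire_year), 2) per group.
  1: ids {2, 7, 8} → ROUND(AVG(m.hire_year), 2)=2016.33
  3: ids {5} → ROUND(AVG(m.hire_year), 2)=2018
  4: ids {4, 6} → ROUND(AVG(m.hire_year), 2)=2013.5
  5: ids {1, 3} → ROUND(AVG(m.hire_year), 2)=2022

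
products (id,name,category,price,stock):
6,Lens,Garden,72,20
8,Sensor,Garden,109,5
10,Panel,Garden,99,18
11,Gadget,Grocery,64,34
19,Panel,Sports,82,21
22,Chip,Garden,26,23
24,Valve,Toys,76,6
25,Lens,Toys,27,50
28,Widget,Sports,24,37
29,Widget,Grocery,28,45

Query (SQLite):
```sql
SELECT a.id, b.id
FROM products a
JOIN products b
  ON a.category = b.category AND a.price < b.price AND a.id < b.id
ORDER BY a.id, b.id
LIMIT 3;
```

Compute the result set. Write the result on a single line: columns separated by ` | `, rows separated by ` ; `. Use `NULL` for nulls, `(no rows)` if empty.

Pairs (a,b) with same category, a.price < b.price, a.id < b.id.
category groups: Garden:{6,8,10,22} Grocery:{11,29} Sports:{19,28} Toys:{24,25}
Ordered by (a.id, b.id); first 3.

6 | 8 ; 6 | 10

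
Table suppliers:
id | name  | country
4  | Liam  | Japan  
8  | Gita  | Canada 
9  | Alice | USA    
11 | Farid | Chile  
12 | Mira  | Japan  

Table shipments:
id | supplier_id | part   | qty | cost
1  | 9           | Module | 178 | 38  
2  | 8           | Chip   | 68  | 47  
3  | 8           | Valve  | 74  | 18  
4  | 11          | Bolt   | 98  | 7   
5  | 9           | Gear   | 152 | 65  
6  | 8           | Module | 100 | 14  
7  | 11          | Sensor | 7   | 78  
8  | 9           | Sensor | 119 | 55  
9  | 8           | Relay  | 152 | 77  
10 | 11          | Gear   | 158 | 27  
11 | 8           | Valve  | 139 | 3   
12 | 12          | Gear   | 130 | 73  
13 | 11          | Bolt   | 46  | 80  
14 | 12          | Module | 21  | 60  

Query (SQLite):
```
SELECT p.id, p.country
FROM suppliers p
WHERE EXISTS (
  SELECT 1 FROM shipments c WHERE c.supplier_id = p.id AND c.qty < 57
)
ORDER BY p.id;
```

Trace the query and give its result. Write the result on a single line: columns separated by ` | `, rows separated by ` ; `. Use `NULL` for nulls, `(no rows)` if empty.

For each suppliers row, check whether any shipments with matching supplier_id has qty < 57.
Keep rows where that is true.

11 | Chile ; 12 | Japan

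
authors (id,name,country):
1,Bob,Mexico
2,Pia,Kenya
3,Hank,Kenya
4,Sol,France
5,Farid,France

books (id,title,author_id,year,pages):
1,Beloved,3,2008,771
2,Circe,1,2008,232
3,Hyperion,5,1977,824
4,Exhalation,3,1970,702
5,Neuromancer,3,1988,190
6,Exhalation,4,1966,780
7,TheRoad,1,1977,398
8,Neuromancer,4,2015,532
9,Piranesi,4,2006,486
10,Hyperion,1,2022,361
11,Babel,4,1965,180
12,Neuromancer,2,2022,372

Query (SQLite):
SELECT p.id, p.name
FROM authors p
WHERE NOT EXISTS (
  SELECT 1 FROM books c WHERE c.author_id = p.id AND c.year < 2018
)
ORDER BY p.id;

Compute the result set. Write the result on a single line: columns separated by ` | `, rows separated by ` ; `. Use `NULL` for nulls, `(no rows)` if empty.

2 | Pia

For each authors row, check whether any books with matching author_id has year < 2018.
Keep rows where that is false.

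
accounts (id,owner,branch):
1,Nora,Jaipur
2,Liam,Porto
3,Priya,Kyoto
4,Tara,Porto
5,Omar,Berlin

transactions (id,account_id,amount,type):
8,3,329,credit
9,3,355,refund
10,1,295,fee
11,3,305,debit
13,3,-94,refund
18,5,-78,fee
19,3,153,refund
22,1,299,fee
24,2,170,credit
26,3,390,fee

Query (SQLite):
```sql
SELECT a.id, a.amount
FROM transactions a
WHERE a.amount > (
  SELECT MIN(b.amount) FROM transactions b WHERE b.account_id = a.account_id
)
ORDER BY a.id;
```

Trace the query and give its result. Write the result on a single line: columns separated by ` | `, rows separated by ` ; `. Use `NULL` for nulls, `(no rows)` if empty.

For each transactions row a, compute MIN(amount) over rows sharing a.account_id.
Keep row a if a.amount > that per-group MIN.
  account_id=1: MIN(amount) = 295
  account_id=2: MIN(amount) = 170
  account_id=3: MIN(amount) = -94
  account_id=5: MIN(amount) = -78

8 | 329 ; 9 | 355 ; 11 | 305 ; 19 | 153 ; 22 | 299 ; 26 | 390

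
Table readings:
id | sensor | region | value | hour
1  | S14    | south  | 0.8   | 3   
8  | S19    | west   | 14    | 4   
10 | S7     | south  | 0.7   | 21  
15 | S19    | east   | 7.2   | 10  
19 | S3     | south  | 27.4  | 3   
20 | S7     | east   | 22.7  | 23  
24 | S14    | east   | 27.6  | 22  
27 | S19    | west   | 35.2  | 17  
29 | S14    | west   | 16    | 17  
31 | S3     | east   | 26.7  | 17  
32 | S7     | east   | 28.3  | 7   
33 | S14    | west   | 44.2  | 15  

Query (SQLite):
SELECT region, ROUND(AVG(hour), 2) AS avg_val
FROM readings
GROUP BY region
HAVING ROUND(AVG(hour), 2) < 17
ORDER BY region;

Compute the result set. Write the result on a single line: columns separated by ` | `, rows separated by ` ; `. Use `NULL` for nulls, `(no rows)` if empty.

Partition readings by region; compute ROUND(AVG(hour), 2) within each group.
HAVING: keep groups where ROUND(AVG(hour), 2) < 17.
  east: ids {15, 20, 24, 31, 32} → ROUND(AVG(hour), 2)=15.8
  south: ids {1, 10, 19} → ROUND(AVG(hour), 2)=9
  west: ids {8, 27, 29, 33} → ROUND(AVG(hour), 2)=13.25

east | 15.8 ; south | 9 ; west | 13.25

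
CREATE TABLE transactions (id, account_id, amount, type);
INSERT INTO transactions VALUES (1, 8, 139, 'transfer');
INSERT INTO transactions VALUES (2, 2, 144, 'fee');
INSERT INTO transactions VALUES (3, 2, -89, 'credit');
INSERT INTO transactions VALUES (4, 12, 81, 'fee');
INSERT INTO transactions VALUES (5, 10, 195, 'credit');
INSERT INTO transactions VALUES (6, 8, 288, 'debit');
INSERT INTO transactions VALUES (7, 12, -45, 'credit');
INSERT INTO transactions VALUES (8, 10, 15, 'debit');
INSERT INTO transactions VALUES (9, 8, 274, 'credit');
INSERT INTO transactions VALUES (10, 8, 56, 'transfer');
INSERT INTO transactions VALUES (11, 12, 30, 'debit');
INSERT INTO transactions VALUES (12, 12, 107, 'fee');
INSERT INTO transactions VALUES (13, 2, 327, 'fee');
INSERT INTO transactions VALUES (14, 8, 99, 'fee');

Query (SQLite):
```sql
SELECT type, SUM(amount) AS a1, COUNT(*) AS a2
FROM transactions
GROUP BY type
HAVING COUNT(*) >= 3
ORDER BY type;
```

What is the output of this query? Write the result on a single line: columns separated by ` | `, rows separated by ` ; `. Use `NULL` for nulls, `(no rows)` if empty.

credit | 335 | 4 ; debit | 333 | 3 ; fee | 758 | 5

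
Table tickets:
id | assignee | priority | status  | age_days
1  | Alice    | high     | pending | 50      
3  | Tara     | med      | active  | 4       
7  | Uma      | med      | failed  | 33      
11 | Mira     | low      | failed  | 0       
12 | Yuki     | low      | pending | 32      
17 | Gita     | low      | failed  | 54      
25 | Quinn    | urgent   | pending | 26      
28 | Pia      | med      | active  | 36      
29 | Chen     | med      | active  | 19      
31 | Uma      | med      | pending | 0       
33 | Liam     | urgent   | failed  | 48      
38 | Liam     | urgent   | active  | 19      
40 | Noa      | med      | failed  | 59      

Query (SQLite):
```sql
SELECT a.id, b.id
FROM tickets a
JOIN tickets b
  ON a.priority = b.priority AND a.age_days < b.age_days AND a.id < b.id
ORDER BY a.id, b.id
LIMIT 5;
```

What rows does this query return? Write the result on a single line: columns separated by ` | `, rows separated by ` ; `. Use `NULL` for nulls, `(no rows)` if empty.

Pairs (a,b) with same priority, a.age_days < b.age_days, a.id < b.id.
priority groups: high:{1} low:{11,12,17} med:{3,7,28,29,31,40} urgent:{25,33,38}
Ordered by (a.id, b.id); first 5.

3 | 7 ; 3 | 28 ; 3 | 29 ; 3 | 40 ; 7 | 28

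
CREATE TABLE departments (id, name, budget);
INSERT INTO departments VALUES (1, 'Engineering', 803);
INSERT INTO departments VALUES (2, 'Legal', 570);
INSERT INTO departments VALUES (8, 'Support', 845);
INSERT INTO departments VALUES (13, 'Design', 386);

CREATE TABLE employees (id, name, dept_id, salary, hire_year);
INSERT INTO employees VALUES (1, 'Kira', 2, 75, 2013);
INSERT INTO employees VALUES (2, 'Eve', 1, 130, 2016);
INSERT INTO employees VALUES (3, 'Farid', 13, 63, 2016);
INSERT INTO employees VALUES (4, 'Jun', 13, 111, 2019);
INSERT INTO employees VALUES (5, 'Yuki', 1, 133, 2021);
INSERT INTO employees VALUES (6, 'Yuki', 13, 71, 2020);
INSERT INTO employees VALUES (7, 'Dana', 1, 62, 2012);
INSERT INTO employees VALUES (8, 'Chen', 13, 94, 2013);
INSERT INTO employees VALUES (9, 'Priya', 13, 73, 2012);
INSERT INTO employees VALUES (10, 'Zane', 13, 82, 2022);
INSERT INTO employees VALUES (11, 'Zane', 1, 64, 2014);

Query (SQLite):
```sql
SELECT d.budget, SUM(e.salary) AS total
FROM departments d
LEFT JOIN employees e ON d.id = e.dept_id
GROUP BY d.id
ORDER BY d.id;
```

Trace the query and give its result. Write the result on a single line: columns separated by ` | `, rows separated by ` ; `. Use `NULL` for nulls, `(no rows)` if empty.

LEFT JOIN keeps every departments row; unmatched ones get NULL for employees columns.
Group by departments.id and compute SUM(e.salary). SUM over an all-NULL group is NULL.
  1: ids {2, 5, 7, 11} → SUM(e.salary)=389
  2: ids {1} → SUM(e.salary)=75
  8: ids {—} → SUM(e.salary)=NULL
  13: ids {3, 4, 6, 8, 9, 10} → SUM(e.salary)=494

803 | 389 ; 570 | 75 ; 845 | NULL ; 386 | 494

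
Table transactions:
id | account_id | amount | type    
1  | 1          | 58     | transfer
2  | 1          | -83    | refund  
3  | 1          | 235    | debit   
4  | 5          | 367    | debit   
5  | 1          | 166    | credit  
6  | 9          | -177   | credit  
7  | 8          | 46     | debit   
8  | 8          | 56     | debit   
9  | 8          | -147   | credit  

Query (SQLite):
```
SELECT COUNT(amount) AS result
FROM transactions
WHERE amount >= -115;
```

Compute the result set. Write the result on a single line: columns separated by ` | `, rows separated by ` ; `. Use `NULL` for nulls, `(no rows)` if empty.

7

Rows where amount >= -115 → amount values: [58, -83, 235, 367, 166, 46, 56].
COUNT(amount) counts non-NULL values → 7.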